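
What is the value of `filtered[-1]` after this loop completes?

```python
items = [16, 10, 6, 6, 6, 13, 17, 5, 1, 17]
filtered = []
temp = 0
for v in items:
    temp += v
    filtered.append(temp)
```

Cumulative sum ends at 97
`filtered` takes the values: [] → [16] → [16, 26] → [16, 26, 32] → [16, 26, 32, 38] → [16, 26, 32, 38, 44] → [16, 26, 32, 38, 44, 57] → [16, 26, 32, 38, 44, 57, 74] → [16, 26, 32, 38, 44, 57, 74, 79] → [16, 26, 32, 38, 44, 57, 74, 79, 80] → [16, 26, 32, 38, 44, 57, 74, 79, 80, 97]
So `filtered[-1]` = 97

Answer: 97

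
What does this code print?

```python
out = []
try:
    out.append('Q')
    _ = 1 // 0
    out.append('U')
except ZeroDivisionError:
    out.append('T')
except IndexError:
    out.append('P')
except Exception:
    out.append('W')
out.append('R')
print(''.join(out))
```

Execution trace: 'Q' (try body) → 'T' (except ZeroDivisionError) → 'R' (after the try/except). Output: QTR

Answer: QTR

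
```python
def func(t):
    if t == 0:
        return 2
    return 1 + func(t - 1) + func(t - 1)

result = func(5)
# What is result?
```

func(t) = 1 + 2·func(t-1), func(0)=2. Closed form: (2+1)·2^5 - 1 = 95.

Answer: 95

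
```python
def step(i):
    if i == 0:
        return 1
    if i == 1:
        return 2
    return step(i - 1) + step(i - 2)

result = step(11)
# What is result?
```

Build up from base cases: step(0)=1, step(1)=2, step(2)=3, step(3)=5, step(4)=8, step(5)=13, step(6)=21, ..., step(11)=233

Answer: 233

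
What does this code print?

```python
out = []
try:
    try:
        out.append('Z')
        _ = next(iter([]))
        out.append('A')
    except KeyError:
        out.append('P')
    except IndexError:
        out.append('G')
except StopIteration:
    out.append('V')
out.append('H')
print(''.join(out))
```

Execution trace: 'Z' (try body) → 'V' (outer except StopIteration) → 'H' (after the try/except). Output: ZVH

Answer: ZVH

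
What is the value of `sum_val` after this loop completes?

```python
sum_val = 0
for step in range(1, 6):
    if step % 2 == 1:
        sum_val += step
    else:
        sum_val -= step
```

Add odd, subtract even
`sum_val` takes the values: 0 → 1 → -1 → 2 → -2 → 3

Answer: 3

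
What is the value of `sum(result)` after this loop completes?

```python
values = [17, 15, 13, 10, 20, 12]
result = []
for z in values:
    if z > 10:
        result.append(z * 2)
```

Sum of doubled values > 10
`result` takes the values: [] → [34] → [34, 30] → [34, 30, 26] → [34, 30, 26, 40] → [34, 30, 26, 40, 24]
So `sum(result)` = 154

Answer: 154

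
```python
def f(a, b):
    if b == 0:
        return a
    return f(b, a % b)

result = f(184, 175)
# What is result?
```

f(184, 175) -> f(175, 9) -> f(9, 4) -> f(4, 1) -> f(1, 0) -> 1

Answer: 1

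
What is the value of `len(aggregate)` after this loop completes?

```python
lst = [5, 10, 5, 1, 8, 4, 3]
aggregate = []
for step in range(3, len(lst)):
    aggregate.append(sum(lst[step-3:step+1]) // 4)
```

Number of 4-element averages
`aggregate` takes the values: [] → [5] → [5, 6] → [5, 6, 4] → [5, 6, 4, 4]
So `len(aggregate)` = 4

Answer: 4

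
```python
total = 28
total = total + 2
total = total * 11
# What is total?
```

Trace:
`total = 28` → total = 28
`total = total + 2` → total = 30
`total = total * 11` → total = 330
So total = 330

Answer: 330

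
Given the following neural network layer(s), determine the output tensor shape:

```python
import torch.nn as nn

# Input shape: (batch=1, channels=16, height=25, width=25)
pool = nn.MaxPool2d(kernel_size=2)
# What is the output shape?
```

Input: (1, 16, 25, 25) -> Output: (1, 16, 12, 12)

Answer: (1, 16, 12, 12)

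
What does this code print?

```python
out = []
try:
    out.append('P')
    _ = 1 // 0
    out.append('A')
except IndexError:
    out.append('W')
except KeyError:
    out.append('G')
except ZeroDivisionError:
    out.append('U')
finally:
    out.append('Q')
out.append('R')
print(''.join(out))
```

Execution trace: 'P' (try body) → 'U' (except ZeroDivisionError) → 'Q' (finally) → 'R' (after the try/except). Output: PUQR

Answer: PUQR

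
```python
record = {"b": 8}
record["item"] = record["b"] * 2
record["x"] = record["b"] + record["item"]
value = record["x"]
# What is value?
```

Trace:
`record = {"b": 8}` → record = {'b': 8}
`record["item"] = record["b"] * 2` → record = {'b': 8, 'item': 16}
`record["x"] = record["b"] + record["item"]` → record = {'b': 8, 'item': 16, 'x': 24}
`value = record["x"]` → value = 24
So value = 24

Answer: 24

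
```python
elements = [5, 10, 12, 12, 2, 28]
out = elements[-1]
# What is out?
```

Trace:
`elements = [5, 10, 12, 12, 2, 28]` → elements = [5, 10, 12, 12, 2, 28]
`out = elements[-1]` → out = 28
So out = 28

Answer: 28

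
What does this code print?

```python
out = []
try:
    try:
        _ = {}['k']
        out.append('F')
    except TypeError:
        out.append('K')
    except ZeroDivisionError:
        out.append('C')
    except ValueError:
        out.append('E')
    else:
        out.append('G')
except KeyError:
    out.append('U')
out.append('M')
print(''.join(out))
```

Execution trace: 'U' (outer except KeyError) → 'M' (after the try/except). Output: UM

Answer: UM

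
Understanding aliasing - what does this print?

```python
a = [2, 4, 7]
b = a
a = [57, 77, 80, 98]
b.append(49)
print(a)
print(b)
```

Key concept: rebinding vs mutation: a is rebound to a new list, b still points at the original.
Step by step:
`a = [2, 4, 7]` → a = [2, 4, 7]
`b = a` → b = [2, 4, 7] (same object as a)
`a = [57, 77, 80, 98]` → a = [57, 77, 80, 98]
`b.append(49)` → b = [2, 4, 7, 49]
`print(a)` → prints [57, 77, 80, 98]
`print(b)` → prints [2, 4, 7, 49]

Answer:
[57, 77, 80, 98]
[2, 4, 7, 49]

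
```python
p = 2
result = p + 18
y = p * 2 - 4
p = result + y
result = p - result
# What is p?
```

Trace:
`p = 2` → p = 2
`result = p + 18` → result = 20
`y = p * 2 - 4` → y = 0
`p = result + y` → p = 20
`result = p - result` → result = 0
So p = 20

Answer: 20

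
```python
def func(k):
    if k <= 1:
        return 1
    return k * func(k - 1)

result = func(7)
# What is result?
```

func(7) = 7 * 6 * 5 * 4 * 3 * 2 * 1 = 5040

Answer: 5040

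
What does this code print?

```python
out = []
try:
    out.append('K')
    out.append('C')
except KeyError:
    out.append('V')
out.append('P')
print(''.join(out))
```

Execution trace: 'K' (try body) → 'C' (try body, no exception) → 'P' (after the try/except). Output: KCP

Answer: KCP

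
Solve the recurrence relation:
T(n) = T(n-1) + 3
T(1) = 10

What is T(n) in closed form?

Unrolling: T(n) = T(1) + 3·(n-1) = 10 + 3(n-1) = 3n + 7.

Answer: T(n) = 3n + 7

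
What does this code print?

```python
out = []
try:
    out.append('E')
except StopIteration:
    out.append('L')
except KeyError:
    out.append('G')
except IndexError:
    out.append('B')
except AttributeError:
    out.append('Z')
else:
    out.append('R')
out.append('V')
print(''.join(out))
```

Execution trace: 'E' (try body, no exception) → 'R' (else) → 'V' (after the try/except). Output: ERV

Answer: ERV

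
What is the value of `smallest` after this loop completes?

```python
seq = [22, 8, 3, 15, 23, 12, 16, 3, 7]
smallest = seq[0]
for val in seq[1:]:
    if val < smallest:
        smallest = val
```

Minimum of [22, 8, 3, 15, 23, 12, 16, 3, 7]
`smallest` takes the values: 22 → 8 → 3

Answer: 3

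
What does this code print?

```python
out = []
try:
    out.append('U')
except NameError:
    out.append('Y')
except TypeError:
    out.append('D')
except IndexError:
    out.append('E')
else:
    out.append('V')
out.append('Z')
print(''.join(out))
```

Execution trace: 'U' (try body, no exception) → 'V' (else) → 'Z' (after the try/except). Output: UVZ

Answer: UVZ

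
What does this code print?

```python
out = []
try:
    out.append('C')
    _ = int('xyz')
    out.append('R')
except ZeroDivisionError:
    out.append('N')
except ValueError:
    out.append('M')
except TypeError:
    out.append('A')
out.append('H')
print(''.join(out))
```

Execution trace: 'C' (try body) → 'M' (except ValueError) → 'H' (after the try/except). Output: CMH

Answer: CMH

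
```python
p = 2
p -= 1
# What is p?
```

Trace:
`p = 2` → p = 2
`p -= 1` → p = 1
So p = 1

Answer: 1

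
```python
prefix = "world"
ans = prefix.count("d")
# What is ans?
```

Trace:
`prefix = "world"` → prefix = 'world'
`ans = prefix.count("d")` → ans = 1
So ans = 1

Answer: 1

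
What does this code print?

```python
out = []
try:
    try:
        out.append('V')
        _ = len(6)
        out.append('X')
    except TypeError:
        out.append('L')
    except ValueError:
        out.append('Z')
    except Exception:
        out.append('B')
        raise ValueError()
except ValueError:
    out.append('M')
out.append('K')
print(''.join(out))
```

Execution trace: 'V' (try body) → 'L' (except TypeError) → 'K' (after the try/except). Output: VLK

Answer: VLK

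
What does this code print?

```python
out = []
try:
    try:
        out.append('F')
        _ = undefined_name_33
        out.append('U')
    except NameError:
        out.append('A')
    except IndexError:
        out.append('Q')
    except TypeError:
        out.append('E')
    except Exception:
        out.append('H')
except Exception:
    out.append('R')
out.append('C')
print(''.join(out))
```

Execution trace: 'F' (inner try body) → 'A' (inner except NameError) → 'C' (after the try/except). Output: FAC

Answer: FAC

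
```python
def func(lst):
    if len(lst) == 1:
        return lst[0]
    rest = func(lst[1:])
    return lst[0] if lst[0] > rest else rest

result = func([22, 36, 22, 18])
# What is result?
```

Recursive max over [22, 36, 22, 18] = 36

Answer: 36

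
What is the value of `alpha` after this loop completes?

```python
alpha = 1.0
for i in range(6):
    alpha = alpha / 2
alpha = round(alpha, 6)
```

Halving LR 6 times: 1 / 2^6
`alpha` takes the values: 1.0 → 0.5 → 0.25 → 0.125 → 0.0625 → 0.03125 → 0.015625

Answer: 0.015625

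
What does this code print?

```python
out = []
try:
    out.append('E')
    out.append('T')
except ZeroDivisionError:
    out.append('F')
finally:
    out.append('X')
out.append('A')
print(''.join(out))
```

Execution trace: 'E' (try body) → 'T' (try body, no exception) → 'X' (finally) → 'A' (after the try/except). Output: ETXA

Answer: ETXA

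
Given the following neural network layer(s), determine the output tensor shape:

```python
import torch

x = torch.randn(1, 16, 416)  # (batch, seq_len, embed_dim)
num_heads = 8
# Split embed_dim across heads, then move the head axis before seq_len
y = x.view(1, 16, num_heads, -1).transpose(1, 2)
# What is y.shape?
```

Input: (1, 16, 416) -> head_dim = 416 // 8 = 52; after view: (1, 16, 8, 52) -> after transpose(1, 2): (1, 8, 16, 52) -> Output: (1, 8, 16, 52)

Answer: (1, 8, 16, 52)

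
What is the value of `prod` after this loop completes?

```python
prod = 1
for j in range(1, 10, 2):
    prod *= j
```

Product of 1, 3, 5, ... up to 9
`prod` takes the values: 1 → 3 → 15 → 105 → 945

Answer: 945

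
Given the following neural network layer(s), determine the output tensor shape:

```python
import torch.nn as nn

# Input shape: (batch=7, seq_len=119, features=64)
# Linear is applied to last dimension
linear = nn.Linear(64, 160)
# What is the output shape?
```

Input: (7, 119, 64) -> Output: (7, 119, 160)

Answer: (7, 119, 160)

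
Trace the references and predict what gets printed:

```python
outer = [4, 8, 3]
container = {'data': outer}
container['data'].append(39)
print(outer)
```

Key concept: dict holds reference to list.
Step by step:
`outer = [4, 8, 3]` → outer = [4, 8, 3]
`container = {'data': outer}` → container = {'data': [4, 8, 3]}
`container['data'].append(39)` → outer = [4, 8, 3, 39]; container = {'data': [4, 8, 3, 39]}
`print(outer)` → prints [4, 8, 3, 39]

Answer: [4, 8, 3, 39]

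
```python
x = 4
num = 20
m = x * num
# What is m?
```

Trace:
`x = 4` → x = 4
`num = 20` → num = 20
`m = x * num` → m = 80
So m = 80

Answer: 80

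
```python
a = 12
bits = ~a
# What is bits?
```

Trace:
`a = 12` → a = 12
`bits = ~a` → bits = -13
So bits = -13

Answer: -13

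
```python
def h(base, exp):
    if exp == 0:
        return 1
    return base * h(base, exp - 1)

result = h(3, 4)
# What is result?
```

h(3, 4) = 3 * 3 * 3 * 3 = 81

Answer: 81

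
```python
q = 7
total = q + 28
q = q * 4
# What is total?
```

Trace:
`q = 7` → q = 7
`total = q + 28` → total = 35
`q = q * 4` → q = 28
So total = 35

Answer: 35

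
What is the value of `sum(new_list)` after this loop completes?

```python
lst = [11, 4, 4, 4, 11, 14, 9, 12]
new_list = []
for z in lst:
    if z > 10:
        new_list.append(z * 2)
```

Sum of doubled values > 10
`new_list` takes the values: [] → [22] → [22, 22] → [22, 22, 28] → [22, 22, 28, 24]
So `sum(new_list)` = 96

Answer: 96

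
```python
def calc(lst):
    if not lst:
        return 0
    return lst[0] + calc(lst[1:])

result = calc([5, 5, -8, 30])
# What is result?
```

5 + 5 + (-8) + 30 + 0 = 32

Answer: 32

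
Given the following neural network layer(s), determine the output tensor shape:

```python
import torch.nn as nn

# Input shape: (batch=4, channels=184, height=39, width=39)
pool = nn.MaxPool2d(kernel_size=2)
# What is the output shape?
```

Input: (4, 184, 39, 39) -> Output: (4, 184, 19, 19)

Answer: (4, 184, 19, 19)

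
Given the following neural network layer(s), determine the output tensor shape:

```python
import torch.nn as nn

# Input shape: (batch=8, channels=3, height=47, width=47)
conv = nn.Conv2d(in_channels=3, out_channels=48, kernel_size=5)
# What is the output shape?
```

Input: (8, 3, 47, 47) -> Output: (8, 48, 43, 43)

Answer: (8, 48, 43, 43)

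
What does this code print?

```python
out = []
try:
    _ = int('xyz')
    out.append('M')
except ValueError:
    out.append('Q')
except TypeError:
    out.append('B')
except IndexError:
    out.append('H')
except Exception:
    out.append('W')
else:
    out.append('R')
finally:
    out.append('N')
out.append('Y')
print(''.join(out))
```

Execution trace: 'Q' (except ValueError) → 'N' (finally) → 'Y' (after the try/except). Output: QNY

Answer: QNY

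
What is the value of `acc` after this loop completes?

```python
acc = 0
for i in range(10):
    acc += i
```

Sum of 0 to 9 = 45
`acc` takes the values: 0 → 1 → 3 → 6 → 10 → 15 → 21 → 28 → 36 → 45

Answer: 45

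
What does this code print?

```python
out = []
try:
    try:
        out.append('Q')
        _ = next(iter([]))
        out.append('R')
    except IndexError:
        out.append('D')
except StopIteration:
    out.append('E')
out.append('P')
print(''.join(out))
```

Execution trace: 'Q' (try body) → 'E' (outer except StopIteration) → 'P' (after the try/except). Output: QEP

Answer: QEP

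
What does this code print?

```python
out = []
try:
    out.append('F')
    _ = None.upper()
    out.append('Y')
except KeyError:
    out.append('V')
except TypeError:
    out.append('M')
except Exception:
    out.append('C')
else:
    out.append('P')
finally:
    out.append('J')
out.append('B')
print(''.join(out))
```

Execution trace: 'F' (try body) → 'C' (except Exception) → 'J' (finally) → 'B' (after the try/except). Output: FCJB

Answer: FCJB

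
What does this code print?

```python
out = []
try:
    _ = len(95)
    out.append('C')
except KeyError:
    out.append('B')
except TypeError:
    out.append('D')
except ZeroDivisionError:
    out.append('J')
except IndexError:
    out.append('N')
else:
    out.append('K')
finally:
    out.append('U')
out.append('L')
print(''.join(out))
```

Execution trace: 'D' (except TypeError) → 'U' (finally) → 'L' (after the try/except). Output: DUL

Answer: DUL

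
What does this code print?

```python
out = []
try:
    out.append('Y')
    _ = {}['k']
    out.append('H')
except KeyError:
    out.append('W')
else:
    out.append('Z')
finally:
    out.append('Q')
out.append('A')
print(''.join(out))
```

Execution trace: 'Y' (try body) → 'W' (except KeyError) → 'Q' (finally) → 'A' (after the try/except). Output: YWQA

Answer: YWQA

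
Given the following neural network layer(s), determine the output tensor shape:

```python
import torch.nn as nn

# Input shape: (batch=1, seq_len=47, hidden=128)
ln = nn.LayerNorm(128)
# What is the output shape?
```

Input: (1, 47, 128) -> Output: (1, 47, 128)

Answer: (1, 47, 128)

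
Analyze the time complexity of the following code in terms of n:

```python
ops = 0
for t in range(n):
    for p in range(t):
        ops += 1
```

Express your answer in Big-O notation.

Each loop level contributes: n × n. Multiplying the contributions gives O(n^2).

Answer: O(n^2)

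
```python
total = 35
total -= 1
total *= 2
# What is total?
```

Trace:
`total = 35` → total = 35
`total -= 1` → total = 34
`total *= 2` → total = 68
So total = 68

Answer: 68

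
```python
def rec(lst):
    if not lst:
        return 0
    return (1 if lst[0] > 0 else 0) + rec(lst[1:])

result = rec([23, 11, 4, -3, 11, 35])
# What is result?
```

Count of positive elements in [23, 11, 4, -3, 11, 35] = 5

Answer: 5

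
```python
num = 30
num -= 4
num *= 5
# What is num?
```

Trace:
`num = 30` → num = 30
`num -= 4` → num = 26
`num *= 5` → num = 130
So num = 130

Answer: 130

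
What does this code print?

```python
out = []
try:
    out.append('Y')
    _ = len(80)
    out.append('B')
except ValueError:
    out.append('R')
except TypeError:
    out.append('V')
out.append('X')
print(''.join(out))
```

Execution trace: 'Y' (try body) → 'V' (except TypeError) → 'X' (after the try/except). Output: YVX

Answer: YVX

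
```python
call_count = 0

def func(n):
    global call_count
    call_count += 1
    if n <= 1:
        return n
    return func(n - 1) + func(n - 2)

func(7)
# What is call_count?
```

Calls(n) = 1 + Calls(n-1) + Calls(n-2); Calls(0)=Calls(1)=1. For n=7 this gives 41.

Answer: 41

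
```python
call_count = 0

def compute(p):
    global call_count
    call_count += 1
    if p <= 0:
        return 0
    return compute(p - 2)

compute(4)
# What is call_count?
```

Linear recursion stepping by 2: 3 calls from p=4 down to ≤0.

Answer: 3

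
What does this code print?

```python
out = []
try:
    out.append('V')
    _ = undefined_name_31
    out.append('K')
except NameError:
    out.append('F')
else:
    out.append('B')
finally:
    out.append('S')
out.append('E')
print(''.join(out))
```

Execution trace: 'V' (try body) → 'F' (except NameError) → 'S' (finally) → 'E' (after the try/except). Output: VFSE

Answer: VFSE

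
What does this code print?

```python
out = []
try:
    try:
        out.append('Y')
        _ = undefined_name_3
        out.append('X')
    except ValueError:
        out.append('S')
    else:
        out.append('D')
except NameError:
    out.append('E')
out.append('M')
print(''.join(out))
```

Execution trace: 'Y' (try body) → 'E' (outer except NameError) → 'M' (after the try/except). Output: YEM

Answer: YEM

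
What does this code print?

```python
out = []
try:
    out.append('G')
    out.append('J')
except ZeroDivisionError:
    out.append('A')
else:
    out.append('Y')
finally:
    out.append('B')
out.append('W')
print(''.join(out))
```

Execution trace: 'G' (try body) → 'J' (try body, no exception) → 'Y' (else) → 'B' (finally) → 'W' (after the try/except). Output: GJYBW

Answer: GJYBW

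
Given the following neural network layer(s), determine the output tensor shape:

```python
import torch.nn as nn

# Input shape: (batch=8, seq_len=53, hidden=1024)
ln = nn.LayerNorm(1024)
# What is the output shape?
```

Input: (8, 53, 1024) -> Output: (8, 53, 1024)

Answer: (8, 53, 1024)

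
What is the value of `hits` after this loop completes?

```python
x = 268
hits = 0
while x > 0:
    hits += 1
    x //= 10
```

Count digits by repeated division by 10
`hits` takes the values: 0 → 1 → 2 → 3

Answer: 3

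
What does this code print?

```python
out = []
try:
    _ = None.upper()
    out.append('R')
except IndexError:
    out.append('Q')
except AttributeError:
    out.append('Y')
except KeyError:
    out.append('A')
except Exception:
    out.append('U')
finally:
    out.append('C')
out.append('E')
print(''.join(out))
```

Execution trace: 'Y' (except AttributeError) → 'C' (finally) → 'E' (after the try/except). Output: YCE

Answer: YCE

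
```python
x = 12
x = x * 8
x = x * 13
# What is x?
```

Trace:
`x = 12` → x = 12
`x = x * 8` → x = 96
`x = x * 13` → x = 1248
So x = 1248

Answer: 1248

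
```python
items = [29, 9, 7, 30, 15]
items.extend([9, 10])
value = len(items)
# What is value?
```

Trace:
`items = [29, 9, 7, 30, 15]` → items = [29, 9, 7, 30, 15]
`items.extend([9, 10])` → items = [29, 9, 7, 30, 15, 9, 10]
`value = len(items)` → value = 7
So value = 7

Answer: 7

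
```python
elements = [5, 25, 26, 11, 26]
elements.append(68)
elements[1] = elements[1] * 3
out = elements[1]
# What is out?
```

Trace:
`elements = [5, 25, 26, 11, 26]` → elements = [5, 25, 26, 11, 26]
`elements.append(68)` → elements = [5, 25, 26, 11, 26, 68]
`elements[1] = elements[1] * 3` → elements = [5, 75, 26, 11, 26, 68]
`out = elements[1]` → out = 75
So out = 75

Answer: 75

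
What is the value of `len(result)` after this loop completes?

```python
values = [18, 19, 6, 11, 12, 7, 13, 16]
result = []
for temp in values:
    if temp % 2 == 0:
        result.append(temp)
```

Count even numbers in [18, 19, 6, 11, 12, 7, 13, 16]
`result` takes the values: [] → [18] → [18, 6] → [18, 6, 12] → [18, 6, 12, 16]
So `len(result)` = 4

Answer: 4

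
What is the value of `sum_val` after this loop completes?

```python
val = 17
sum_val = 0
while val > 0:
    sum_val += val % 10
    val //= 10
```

Sum digits of 17
`sum_val` takes the values: 0 → 7 → 8

Answer: 8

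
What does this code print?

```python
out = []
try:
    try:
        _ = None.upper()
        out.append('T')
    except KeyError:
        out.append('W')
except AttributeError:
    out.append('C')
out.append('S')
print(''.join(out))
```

Execution trace: 'C' (outer except AttributeError) → 'S' (after the try/except). Output: CS

Answer: CS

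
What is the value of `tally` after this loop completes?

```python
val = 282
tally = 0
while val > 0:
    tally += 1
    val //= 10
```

Count digits by repeated division by 10
`tally` takes the values: 0 → 1 → 2 → 3

Answer: 3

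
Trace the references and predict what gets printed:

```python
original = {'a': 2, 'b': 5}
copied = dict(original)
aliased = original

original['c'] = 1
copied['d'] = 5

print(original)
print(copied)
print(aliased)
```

Key concept: dict() creates copy, assignment creates alias.
Step by step:
`original = {'a': 2, 'b': 5}` → original = {'a': 2, 'b': 5}
`copied = dict(original)` → copied = {'a': 2, 'b': 5}
`aliased = original` → aliased = {'a': 2, 'b': 5} (same object as original)
`original['c'] = 1` → original = {'a': 2, 'b': 5, 'c': 1} (same object as aliased); aliased = {'a': 2, 'b': 5, 'c': 1} (same object as original)
`copied['d'] = 5` → copied = {'a': 2, 'b': 5, 'd': 5}
`print(original)` → prints {'a': 2, 'b': 5, 'c': 1}
`print(copied)` → prints {'a': 2, 'b': 5, 'd': 5}
`print(aliased)` → prints {'a': 2, 'b': 5, 'c': 1}

Answer:
{'a': 2, 'b': 5, 'c': 1}
{'a': 2, 'b': 5, 'd': 5}
{'a': 2, 'b': 5, 'c': 1}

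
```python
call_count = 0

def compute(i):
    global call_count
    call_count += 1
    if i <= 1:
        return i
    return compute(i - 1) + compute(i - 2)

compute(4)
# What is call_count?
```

Calls(i) = 1 + Calls(i-1) + Calls(i-2); Calls(0)=Calls(1)=1. For i=4 this gives 9.

Answer: 9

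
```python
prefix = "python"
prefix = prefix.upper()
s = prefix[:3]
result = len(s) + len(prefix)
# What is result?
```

Trace:
`prefix = "python"` → prefix = 'python'
`prefix = prefix.upper()` → prefix = 'PYTHON'
`s = prefix[:3]` → s = 'PYT'
`result = len(s) + len(prefix)` → result = 9
So result = 9

Answer: 9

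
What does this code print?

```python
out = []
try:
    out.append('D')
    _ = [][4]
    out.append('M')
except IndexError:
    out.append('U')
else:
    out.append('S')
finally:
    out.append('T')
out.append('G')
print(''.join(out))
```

Execution trace: 'D' (try body) → 'U' (except IndexError) → 'T' (finally) → 'G' (after the try/except). Output: DUTG

Answer: DUTG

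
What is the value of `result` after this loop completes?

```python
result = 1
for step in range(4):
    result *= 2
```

2^4 = 16
`result` takes the values: 1 → 2 → 4 → 8 → 16

Answer: 16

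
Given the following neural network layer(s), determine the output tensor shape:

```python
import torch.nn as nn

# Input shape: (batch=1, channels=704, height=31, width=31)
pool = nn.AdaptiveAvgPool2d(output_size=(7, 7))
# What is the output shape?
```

Input: (1, 704, 31, 31) -> Output: (1, 704, 7, 7)

Answer: (1, 704, 7, 7)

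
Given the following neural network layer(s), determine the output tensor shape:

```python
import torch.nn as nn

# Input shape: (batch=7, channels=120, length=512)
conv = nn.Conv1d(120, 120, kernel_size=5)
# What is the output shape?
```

Input: (7, 120, 512) -> Output: (7, 120, 508)

Answer: (7, 120, 508)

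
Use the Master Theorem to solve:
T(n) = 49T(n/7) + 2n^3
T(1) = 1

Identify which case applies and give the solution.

a=49, b=7, f(n)=2n^3. log_7(49) = 2. Since c=3 > 2 and the regularity condition holds (49(n/7)^3 = (49/7^3)n^3 with 49/7^3 < 1), Case 3 applies: T(n) = Θ(f(n)) = O(n^3).

Answer: O(n^3) - Case 3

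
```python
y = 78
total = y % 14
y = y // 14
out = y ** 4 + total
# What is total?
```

Trace:
`y = 78` → y = 78
`total = y % 14` → total = 8
`y = y // 14` → y = 5
`out = y ** 4 + total` → out = 633
So total = 8

Answer: 8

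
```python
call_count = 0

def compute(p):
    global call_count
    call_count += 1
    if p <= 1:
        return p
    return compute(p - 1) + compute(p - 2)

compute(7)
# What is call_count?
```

Calls(p) = 1 + Calls(p-1) + Calls(p-2); Calls(0)=Calls(1)=1. For p=7 this gives 41.

Answer: 41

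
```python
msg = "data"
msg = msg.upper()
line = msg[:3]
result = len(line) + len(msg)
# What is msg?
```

Trace:
`msg = "data"` → msg = 'data'
`msg = msg.upper()` → msg = 'DATA'
`line = msg[:3]` → line = 'DAT'
`result = len(line) + len(msg)` → result = 7
So msg = 'DATA'

Answer: 'DATA'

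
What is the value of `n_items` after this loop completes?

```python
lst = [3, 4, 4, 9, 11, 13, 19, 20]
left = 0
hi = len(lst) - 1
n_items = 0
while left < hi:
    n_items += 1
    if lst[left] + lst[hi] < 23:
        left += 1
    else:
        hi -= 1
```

Steps to find pair summing to 23
`n_items` takes the values: 0 → 1 → 2 → 3 → 4 → 5 → 6 → 7

Answer: 7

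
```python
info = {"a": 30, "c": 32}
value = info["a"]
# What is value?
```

Trace:
`info = {"a": 30, "c": 32}` → info = {'a': 30, 'c': 32}
`value = info["a"]` → value = 30
So value = 30

Answer: 30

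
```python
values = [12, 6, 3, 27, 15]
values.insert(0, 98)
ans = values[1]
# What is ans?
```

Trace:
`values = [12, 6, 3, 27, 15]` → values = [12, 6, 3, 27, 15]
`values.insert(0, 98)` → values = [98, 12, 6, 3, 27, 15]
`ans = values[1]` → ans = 12
So ans = 12

Answer: 12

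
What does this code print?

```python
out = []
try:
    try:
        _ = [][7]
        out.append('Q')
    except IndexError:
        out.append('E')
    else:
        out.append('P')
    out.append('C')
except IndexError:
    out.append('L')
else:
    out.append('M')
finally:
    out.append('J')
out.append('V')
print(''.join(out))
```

Execution trace: 'E' (inner except IndexError) → 'C' (try body, no exception) → 'M' (else) → 'J' (finally) → 'V' (after the try/except). Output: ECMJV

Answer: ECMJV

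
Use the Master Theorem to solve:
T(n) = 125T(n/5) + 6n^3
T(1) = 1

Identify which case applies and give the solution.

a=125, b=5, f(n)=6n^3. log_5(125) = 3. Since c=3 = 3, Case 2 applies: T(n) = Θ(n^log_b(a) · log n) = O(n^3 log n).

Answer: O(n^3 log n) - Case 2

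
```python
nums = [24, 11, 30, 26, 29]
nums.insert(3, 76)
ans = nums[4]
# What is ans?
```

Trace:
`nums = [24, 11, 30, 26, 29]` → nums = [24, 11, 30, 26, 29]
`nums.insert(3, 76)` → nums = [24, 11, 30, 76, 26, 29]
`ans = nums[4]` → ans = 26
So ans = 26

Answer: 26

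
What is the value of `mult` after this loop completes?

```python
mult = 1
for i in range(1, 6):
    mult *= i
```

5! = 120
`mult` takes the values: 1 → 2 → 6 → 24 → 120

Answer: 120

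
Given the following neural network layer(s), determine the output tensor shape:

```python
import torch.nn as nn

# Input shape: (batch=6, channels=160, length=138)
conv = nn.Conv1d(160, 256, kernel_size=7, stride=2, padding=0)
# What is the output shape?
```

Input: (6, 160, 138) -> Output: (6, 256, 66)

Answer: (6, 256, 66)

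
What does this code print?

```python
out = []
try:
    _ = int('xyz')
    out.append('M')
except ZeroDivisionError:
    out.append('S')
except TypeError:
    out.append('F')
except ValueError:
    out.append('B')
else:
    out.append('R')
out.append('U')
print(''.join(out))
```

Execution trace: 'B' (except ValueError) → 'U' (after the try/except). Output: BU

Answer: BU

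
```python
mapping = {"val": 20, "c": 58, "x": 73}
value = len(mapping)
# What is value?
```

Trace:
`mapping = {"val": 20, "c": 58, "x": 73}` → mapping = {'val': 20, 'c': 58, 'x': 73}
`value = len(mapping)` → value = 3
So value = 3

Answer: 3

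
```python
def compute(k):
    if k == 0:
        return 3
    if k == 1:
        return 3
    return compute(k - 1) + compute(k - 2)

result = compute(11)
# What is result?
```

Build up from base cases: compute(0)=3, compute(1)=3, compute(2)=6, compute(3)=9, compute(4)=15, compute(5)=24, compute(6)=39, ..., compute(11)=432

Answer: 432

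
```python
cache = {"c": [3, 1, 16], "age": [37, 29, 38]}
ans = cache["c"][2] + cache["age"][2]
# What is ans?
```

Trace:
`cache = {"c": [3, 1, 16], "age": [37, 29, 38]}` → cache = {'c': [3, 1, 16], 'age': [37, 29, 38]}
`ans = cache["c"][2] + cache["age"][2]` → ans = 54
So ans = 54

Answer: 54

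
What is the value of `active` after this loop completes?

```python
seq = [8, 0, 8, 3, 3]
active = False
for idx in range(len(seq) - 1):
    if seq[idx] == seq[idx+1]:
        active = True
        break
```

Check consecutive duplicates in [8, 0, 8, 3, 3]
`active` takes the values: False → True

Answer: True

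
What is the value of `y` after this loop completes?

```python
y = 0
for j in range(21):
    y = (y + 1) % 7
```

Increment mod 7, 21 times = 0
`y` takes the values: 0 → 1 → 2 → 3 → 4 → 5 → 6 → 0 → 1 → 2 → 3 → 4 → 5 → 6 → 0 → 1 → 2 → 3 → 4 → 5 → 6 → 0

Answer: 0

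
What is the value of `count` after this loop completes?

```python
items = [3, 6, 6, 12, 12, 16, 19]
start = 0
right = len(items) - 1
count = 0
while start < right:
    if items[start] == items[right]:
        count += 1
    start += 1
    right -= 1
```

Count matching pairs from ends
`count` takes the values: 0

Answer: 0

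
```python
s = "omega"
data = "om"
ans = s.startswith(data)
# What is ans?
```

Trace:
`s = "omega"` → s = 'omega'
`data = "om"` → data = 'om'
`ans = s.startswith(data)` → ans = True
So ans = True

Answer: True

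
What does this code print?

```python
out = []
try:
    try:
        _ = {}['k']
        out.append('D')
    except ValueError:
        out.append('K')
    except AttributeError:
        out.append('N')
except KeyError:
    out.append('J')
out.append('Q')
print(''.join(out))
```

Execution trace: 'J' (outer except KeyError) → 'Q' (after the try/except). Output: JQ

Answer: JQ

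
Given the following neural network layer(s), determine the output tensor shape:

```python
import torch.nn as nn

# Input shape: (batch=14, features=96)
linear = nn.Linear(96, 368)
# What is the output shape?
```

Input: (14, 96) -> Output: (14, 368)

Answer: (14, 368)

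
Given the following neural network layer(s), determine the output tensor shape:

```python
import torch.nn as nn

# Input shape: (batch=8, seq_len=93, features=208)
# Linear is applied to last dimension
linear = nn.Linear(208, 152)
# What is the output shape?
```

Input: (8, 93, 208) -> Output: (8, 93, 152)

Answer: (8, 93, 152)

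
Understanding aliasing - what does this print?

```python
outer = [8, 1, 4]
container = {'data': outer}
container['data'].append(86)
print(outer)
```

Key concept: dict holds reference to list.
Step by step:
`outer = [8, 1, 4]` → outer = [8, 1, 4]
`container = {'data': outer}` → container = {'data': [8, 1, 4]}
`container['data'].append(86)` → outer = [8, 1, 4, 86]; container = {'data': [8, 1, 4, 86]}
`print(outer)` → prints [8, 1, 4, 86]

Answer: [8, 1, 4, 86]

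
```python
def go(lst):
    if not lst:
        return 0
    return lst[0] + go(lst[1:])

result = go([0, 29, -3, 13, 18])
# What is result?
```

0 + 29 + (-3) + 13 + 18 + 0 = 57

Answer: 57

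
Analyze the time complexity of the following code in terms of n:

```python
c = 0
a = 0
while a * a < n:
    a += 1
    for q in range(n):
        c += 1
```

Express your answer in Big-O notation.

Each loop level contributes: √n × n. Multiplying the contributions gives O(n√n).

Answer: O(n√n)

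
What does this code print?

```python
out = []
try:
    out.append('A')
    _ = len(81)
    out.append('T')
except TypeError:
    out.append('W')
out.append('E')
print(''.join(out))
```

Execution trace: 'A' (try body) → 'W' (except TypeError) → 'E' (after the try/except). Output: AWE

Answer: AWE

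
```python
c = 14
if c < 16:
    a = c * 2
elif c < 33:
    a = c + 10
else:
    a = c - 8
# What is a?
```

Trace:
`c = 14` → c = 14
`if c < 16: ...` → c < 16 is True → a = 28
So a = 28

Answer: 28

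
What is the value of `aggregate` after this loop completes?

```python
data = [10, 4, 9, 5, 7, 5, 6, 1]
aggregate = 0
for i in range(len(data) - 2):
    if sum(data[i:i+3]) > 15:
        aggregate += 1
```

Count windows with sum > 15
`aggregate` takes the values: 0 → 1 → 2 → 3 → 4 → 5

Answer: 5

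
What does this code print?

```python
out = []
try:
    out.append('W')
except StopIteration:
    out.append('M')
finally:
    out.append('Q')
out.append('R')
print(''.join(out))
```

Execution trace: 'W' (try body, no exception) → 'Q' (finally) → 'R' (after the try/except). Output: WQR

Answer: WQR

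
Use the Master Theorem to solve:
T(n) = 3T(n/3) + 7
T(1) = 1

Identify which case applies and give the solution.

a=3, b=3, f(n)=7. log_3(3) = 1. Since c=0 < 1, Case 1 applies: T(n) = Θ(n^log_b(a)) = O(n).

Answer: O(n) - Case 1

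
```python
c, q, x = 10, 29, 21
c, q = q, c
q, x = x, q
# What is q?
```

Trace:
`c, q, x = 10, 29, 21` → c = 10; q = 29; x = 21
`c, q = q, c` → c = 29; q = 10
`q, x = x, q` → q = 21; x = 10
So q = 21

Answer: 21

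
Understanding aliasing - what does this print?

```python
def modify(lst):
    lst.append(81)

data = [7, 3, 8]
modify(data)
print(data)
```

Key concept: function modifies passed list.
Step by step:
`data = [7, 3, 8]` → data = [7, 3, 8]
`modify(data)` → data = [7, 3, 8, 81]
`print(data)` → prints [7, 3, 8, 81]

Answer: [7, 3, 8, 81]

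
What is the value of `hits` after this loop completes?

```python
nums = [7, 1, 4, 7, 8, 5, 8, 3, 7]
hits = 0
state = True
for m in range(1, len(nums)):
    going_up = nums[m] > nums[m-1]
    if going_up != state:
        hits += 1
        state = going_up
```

Count direction changes in [7, 1, 4, 7, 8, 5, 8, 3, 7]
`hits` takes the values: 0 → 1 → 2 → 3 → 4 → 5 → 6

Answer: 6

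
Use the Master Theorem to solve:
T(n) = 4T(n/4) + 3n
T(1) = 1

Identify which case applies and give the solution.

a=4, b=4, f(n)=3n. log_4(4) = 1. Since c=1 = 1, Case 2 applies: T(n) = Θ(n^log_b(a) · log n) = O(n log n).

Answer: O(n log n) - Case 2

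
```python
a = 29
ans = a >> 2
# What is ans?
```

Trace:
`a = 29` → a = 29
`ans = a >> 2` → ans = 7
So ans = 7

Answer: 7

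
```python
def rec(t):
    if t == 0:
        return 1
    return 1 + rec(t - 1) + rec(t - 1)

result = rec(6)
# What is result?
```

rec(t) = 1 + 2·rec(t-1), rec(0)=1. Closed form: (1+1)·2^6 - 1 = 127.

Answer: 127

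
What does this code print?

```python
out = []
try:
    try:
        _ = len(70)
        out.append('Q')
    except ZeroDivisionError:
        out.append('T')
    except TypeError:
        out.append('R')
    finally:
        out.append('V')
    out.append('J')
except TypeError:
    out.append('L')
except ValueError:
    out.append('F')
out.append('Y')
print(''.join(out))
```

Execution trace: 'R' (inner except TypeError) → 'V' (inner finally) → 'J' (try body, no exception) → 'Y' (after the try/except). Output: RVJY

Answer: RVJY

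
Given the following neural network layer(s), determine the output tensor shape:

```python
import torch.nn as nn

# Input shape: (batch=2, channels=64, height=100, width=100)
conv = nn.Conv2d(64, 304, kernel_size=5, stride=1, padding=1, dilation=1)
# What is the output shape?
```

Input: (2, 64, 100, 100) -> Output: (2, 304, 98, 98)

Answer: (2, 304, 98, 98)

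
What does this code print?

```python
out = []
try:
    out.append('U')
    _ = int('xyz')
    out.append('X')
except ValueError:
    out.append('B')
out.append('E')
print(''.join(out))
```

Execution trace: 'U' (try body) → 'B' (except ValueError) → 'E' (after the try/except). Output: UBE

Answer: UBE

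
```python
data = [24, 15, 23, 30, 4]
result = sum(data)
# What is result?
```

Trace:
`data = [24, 15, 23, 30, 4]` → data = [24, 15, 23, 30, 4]
`result = sum(data)` → result = 96
So result = 96

Answer: 96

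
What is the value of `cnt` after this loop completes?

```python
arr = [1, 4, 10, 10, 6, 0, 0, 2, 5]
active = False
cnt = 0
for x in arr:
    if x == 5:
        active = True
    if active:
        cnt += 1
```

Count elements after first 5 in [1, 4, 10, 10, 6, 0, 0, 2, 5]
`cnt` takes the values: 0 → 1

Answer: 1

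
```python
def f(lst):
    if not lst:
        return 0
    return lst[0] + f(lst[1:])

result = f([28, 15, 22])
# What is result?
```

28 + 15 + 22 + 0 = 65

Answer: 65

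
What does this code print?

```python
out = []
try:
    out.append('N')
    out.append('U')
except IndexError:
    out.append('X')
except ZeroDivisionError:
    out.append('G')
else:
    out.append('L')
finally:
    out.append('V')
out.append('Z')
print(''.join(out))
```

Execution trace: 'N' (try body) → 'U' (try body, no exception) → 'L' (else) → 'V' (finally) → 'Z' (after the try/except). Output: NULVZ

Answer: NULVZ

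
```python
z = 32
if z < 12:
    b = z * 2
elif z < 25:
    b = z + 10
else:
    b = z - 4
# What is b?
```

Trace:
`z = 32` → z = 32
`if z < 12: ...` → z < 12 is False, z < 25 is False, take else branch → b = 28
So b = 28

Answer: 28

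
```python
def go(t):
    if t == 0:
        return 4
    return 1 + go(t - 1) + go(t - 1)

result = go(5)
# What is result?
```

go(t) = 1 + 2·go(t-1), go(0)=4. Closed form: (4+1)·2^5 - 1 = 159.

Answer: 159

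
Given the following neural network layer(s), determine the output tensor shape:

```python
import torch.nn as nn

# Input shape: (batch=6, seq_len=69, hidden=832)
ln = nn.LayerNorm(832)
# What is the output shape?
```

Input: (6, 69, 832) -> Output: (6, 69, 832)

Answer: (6, 69, 832)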